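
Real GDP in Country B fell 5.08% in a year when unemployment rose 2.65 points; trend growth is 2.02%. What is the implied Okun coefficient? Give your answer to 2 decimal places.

β ≈ 2.68

Growth form: g_Y = g_Y* - β × Δu, so β = (g_Y* - g_Y)/Δu.
β = (2.02 + 5.08)/2.65 = 7.1/2.65 = 2.68.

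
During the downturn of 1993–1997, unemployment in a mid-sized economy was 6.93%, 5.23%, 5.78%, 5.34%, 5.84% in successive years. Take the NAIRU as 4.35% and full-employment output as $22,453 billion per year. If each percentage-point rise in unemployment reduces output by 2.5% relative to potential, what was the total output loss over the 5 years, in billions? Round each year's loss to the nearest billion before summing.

Year 1993: gap = -2.5 × (6.93 - 4.35) = -6.45%, loss ≈ 22453 × 6.45/100 ≈ 1448.
Year 1994: gap = -2.5 × (5.23 - 4.35) = -2.2%, loss ≈ 22453 × 2.2/100 ≈ 494.
Year 1995: gap = -2.5 × (5.78 - 4.35) = -3.575%, loss ≈ 22453 × 3.575/100 ≈ 803.
Year 1996: gap = -2.5 × (5.34 - 4.35) = -2.475%, loss ≈ 22453 × 2.475/100 ≈ 556.
Year 1997: gap = -2.5 × (5.84 - 4.35) = -3.725%, loss ≈ 22453 × 3.725/100 ≈ 836.
Total lost output = 1448 + 494 + 803 + 556 + 836 = 4137 billion.

$4,137 billion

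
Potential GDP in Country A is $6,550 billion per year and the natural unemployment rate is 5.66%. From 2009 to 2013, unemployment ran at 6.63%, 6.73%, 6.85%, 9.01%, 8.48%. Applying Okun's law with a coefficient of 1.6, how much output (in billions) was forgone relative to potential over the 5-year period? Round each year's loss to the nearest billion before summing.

$986 billion

Year 2009: gap = -1.6 × (6.63 - 5.66) = -1.552%, loss ≈ 6550 × 1.552/100 ≈ 102.
Year 2010: gap = -1.6 × (6.73 - 5.66) = -1.712%, loss ≈ 6550 × 1.712/100 ≈ 112.
Year 2011: gap = -1.6 × (6.85 - 5.66) = -1.904%, loss ≈ 6550 × 1.904/100 ≈ 125.
Year 2012: gap = -1.6 × (9.01 - 5.66) = -5.36%, loss ≈ 6550 × 5.36/100 ≈ 351.
Year 2013: gap = -1.6 × (8.48 - 5.66) = -4.512%, loss ≈ 6550 × 4.512/100 ≈ 296.
Total lost output = 102 + 112 + 125 + 351 + 296 = 986 billion.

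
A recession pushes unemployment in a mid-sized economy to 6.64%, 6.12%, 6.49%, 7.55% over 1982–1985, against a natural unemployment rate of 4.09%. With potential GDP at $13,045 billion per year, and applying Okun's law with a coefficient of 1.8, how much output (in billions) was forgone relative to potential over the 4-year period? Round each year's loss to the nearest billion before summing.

Year 1982: gap = -1.8 × (6.64 - 4.09) = -4.59%, loss ≈ 13045 × 4.59/100 ≈ 599.
Year 1983: gap = -1.8 × (6.12 - 4.09) = -3.654%, loss ≈ 13045 × 3.654/100 ≈ 477.
Year 1984: gap = -1.8 × (6.49 - 4.09) = -4.32%, loss ≈ 13045 × 4.32/100 ≈ 564.
Year 1985: gap = -1.8 × (7.55 - 4.09) = -6.228%, loss ≈ 13045 × 6.228/100 ≈ 812.
Total lost output = 599 + 477 + 564 + 812 = 2452 billion.

$2,452 billion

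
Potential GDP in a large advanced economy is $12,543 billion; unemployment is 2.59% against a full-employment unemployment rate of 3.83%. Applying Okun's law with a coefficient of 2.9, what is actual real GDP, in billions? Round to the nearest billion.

$12,994 billion

Unemployment gap = 2.59 - 3.83 = -1.24 points, so the output gap is -2.9 × (-1.24) = 3.596%.
Actual GDP = 12543 × (1 + 3.596/100) = 12543 × 1.03596 ≈ 12994 billion.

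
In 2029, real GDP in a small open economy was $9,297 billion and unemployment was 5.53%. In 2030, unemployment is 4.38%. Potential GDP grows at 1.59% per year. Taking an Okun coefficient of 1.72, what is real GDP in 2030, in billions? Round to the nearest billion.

$9,629 billion

Δu = 4.38 - 5.53 = -1.15 points.
Okun's law (growth form): g_Y = g_Y* - β × Δu = 1.59 - 1.72 × (-1.15) = 1.59 + 1.978 = 3.568%.
Real GDP in the next year = 9297 × (1 + 3.568/100) = 9297 × 1.03568 ≈ 9629 billion.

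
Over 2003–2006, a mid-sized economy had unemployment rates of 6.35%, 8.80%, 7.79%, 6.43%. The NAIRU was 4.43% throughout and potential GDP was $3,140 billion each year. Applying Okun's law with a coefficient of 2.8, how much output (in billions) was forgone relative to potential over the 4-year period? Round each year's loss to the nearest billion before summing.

$1,024 billion

Year 2003: gap = -2.8 × (6.35 - 4.43) = -5.376%, loss ≈ 3140 × 5.376/100 ≈ 169.
Year 2004: gap = -2.8 × (8.8 - 4.43) = -12.236%, loss ≈ 3140 × 12.236/100 ≈ 384.
Year 2005: gap = -2.8 × (7.79 - 4.43) = -9.408%, loss ≈ 3140 × 9.408/100 ≈ 295.
Year 2006: gap = -2.8 × (6.43 - 4.43) = -5.6%, loss ≈ 3140 × 5.6/100 ≈ 176.
Total lost output = 169 + 384 + 295 + 176 = 1024 billion.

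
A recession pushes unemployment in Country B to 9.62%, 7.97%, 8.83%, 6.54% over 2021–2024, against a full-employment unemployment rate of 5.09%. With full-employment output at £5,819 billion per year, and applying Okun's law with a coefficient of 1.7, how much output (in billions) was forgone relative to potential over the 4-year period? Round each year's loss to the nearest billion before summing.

£1,246 billion

Year 2021: gap = -1.7 × (9.62 - 5.09) = -7.701%, loss ≈ 5819 × 7.701/100 ≈ 448.
Year 2022: gap = -1.7 × (7.97 - 5.09) = -4.896%, loss ≈ 5819 × 4.896/100 ≈ 285.
Year 2023: gap = -1.7 × (8.83 - 5.09) = -6.358%, loss ≈ 5819 × 6.358/100 ≈ 370.
Year 2024: gap = -1.7 × (6.54 - 5.09) = -2.465%, loss ≈ 5819 × 2.465/100 ≈ 143.
Total lost output = 448 + 285 + 370 + 143 = 1246 billion.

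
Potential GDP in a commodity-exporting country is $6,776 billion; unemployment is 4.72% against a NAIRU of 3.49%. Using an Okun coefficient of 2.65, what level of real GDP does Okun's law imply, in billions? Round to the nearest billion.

$6,555 billion

Unemployment gap = 4.72 - 3.49 = 1.23 points, so the output gap is -2.65 × 1.23 = -3.2595%.
Actual GDP = 6776 × (1 - 3.2595/100) = 6776 × 0.967405 ≈ 6555 billion.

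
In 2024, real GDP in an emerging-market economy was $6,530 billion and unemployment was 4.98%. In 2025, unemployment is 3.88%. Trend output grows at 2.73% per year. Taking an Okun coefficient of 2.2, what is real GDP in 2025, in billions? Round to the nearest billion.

Δu = 3.88 - 4.98 = -1.1 points.
Okun's law (growth form): g_Y = g_Y* - β × Δu = 2.73 - 2.2 × (-1.10) = 2.73 + 2.42 = 5.15%.
Real GDP in the next year = 6530 × (1 + 5.15/100) = 6530 × 1.0515 ≈ 6866 billion.

$6,866 billion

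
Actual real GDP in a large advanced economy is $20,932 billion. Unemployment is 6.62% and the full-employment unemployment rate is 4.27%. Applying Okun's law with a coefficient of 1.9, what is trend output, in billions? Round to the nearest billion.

$21,910 billion

Unemployment gap = 6.62 - 4.27 = 2.35 points, so output gap = -1.9 × 2.35 = -4.465%.
Since Y = Y* × (1 + gap/100), Y* = 20932/0.95535 ≈ 21910 billion.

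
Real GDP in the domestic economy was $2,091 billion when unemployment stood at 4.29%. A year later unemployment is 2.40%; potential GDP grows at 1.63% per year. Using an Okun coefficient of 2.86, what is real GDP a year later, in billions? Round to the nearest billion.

$2,238 billion

Δu = 2.4 - 4.29 = -1.89 points.
Okun's law (growth form): g_Y = g_Y* - β × Δu = 1.63 - 2.86 × (-1.89) = 1.63 + 5.4054 = 7.0354%.
Real GDP in the next year = 2091 × (1 + 7.0354/100) = 2091 × 1.070354 ≈ 2238 billion.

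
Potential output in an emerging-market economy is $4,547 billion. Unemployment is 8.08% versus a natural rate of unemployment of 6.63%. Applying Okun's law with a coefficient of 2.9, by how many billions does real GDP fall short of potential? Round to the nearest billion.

$191 billion

Output gap = -2.9 × (8.08 - 6.63) = -2.9 × 1.45 = -4.205%.
Actual GDP ≈ 4547 × 0.95795 ≈ 4356 billion, so the shortfall is 4547 - 4356 = 191 billion.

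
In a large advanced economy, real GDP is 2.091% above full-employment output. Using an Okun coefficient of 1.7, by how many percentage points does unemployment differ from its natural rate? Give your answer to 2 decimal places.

Okun's law: output gap = -β × (u - u*), so u - u* = -(output gap)/β.
u - u* = -(2.091)/1.7 = -1.23 percentage points.

-1.23 percentage points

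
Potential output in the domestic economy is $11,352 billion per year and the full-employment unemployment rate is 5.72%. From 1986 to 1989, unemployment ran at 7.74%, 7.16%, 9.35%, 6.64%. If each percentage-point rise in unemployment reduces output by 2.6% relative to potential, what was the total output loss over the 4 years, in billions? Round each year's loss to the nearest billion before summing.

Year 1986: gap = -2.6 × (7.74 - 5.72) = -5.252%, loss ≈ 11352 × 5.252/100 ≈ 596.
Year 1987: gap = -2.6 × (7.16 - 5.72) = -3.744%, loss ≈ 11352 × 3.744/100 ≈ 425.
Year 1988: gap = -2.6 × (9.35 - 5.72) = -9.438%, loss ≈ 11352 × 9.438/100 ≈ 1071.
Year 1989: gap = -2.6 × (6.64 - 5.72) = -2.392%, loss ≈ 11352 × 2.392/100 ≈ 272.
Total lost output = 596 + 425 + 1071 + 272 = 2364 billion.

$2,364 billion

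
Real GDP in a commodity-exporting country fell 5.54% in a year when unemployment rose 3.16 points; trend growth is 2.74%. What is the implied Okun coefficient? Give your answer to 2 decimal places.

Growth form: g_Y = g_Y* - β × Δu, so β = (g_Y* - g_Y)/Δu.
β = (2.74 + 5.54)/3.16 = 8.28/3.16 = 2.62.

β ≈ 2.62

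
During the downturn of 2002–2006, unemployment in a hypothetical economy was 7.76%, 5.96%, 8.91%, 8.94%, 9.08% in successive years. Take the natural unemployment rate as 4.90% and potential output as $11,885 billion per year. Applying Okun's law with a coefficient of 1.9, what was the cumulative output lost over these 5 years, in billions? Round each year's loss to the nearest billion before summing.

$3,647 billion

Year 2002: gap = -1.9 × (7.76 - 4.9) = -5.434%, loss ≈ 11885 × 5.434/100 ≈ 646.
Year 2003: gap = -1.9 × (5.96 - 4.9) = -2.014%, loss ≈ 11885 × 2.014/100 ≈ 239.
Year 2004: gap = -1.9 × (8.91 - 4.9) = -7.619%, loss ≈ 11885 × 7.619/100 ≈ 906.
Year 2005: gap = -1.9 × (8.94 - 4.9) = -7.676%, loss ≈ 11885 × 7.676/100 ≈ 912.
Year 2006: gap = -1.9 × (9.08 - 4.9) = -7.942%, loss ≈ 11885 × 7.942/100 ≈ 944.
Total lost output = 646 + 239 + 906 + 912 + 944 = 3647 billion.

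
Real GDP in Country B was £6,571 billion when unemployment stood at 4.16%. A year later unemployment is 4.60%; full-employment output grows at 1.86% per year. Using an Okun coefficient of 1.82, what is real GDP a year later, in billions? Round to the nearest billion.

Δu = 4.6 - 4.16 = 0.44 points.
Okun's law (growth form): g_Y = g_Y* - β × Δu = 1.86 - 1.82 × (0.44) = 1.86 - 0.8008 = 1.0592%.
Real GDP in the next year = 6571 × (1 + 1.0592/100) = 6571 × 1.010592 ≈ 6641 billion.

£6,641 billion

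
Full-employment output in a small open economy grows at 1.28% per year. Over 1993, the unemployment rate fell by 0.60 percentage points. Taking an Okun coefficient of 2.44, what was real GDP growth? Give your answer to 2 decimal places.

2.74%

Growth-rate Okun's law: g_Y = g_Y* - β × Δu.
g_Y = 1.28 - 2.44 × (-0.60) = 1.28 + 1.464 = 2.744%, i.e. 2.74% to 2 d.p.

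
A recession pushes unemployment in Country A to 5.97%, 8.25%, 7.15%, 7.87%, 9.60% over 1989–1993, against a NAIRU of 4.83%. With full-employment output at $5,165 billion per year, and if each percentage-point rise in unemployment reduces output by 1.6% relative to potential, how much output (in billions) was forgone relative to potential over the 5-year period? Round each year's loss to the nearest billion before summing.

$1,214 billion

Year 1989: gap = -1.6 × (5.97 - 4.83) = -1.824%, loss ≈ 5165 × 1.824/100 ≈ 94.
Year 1990: gap = -1.6 × (8.25 - 4.83) = -5.472%, loss ≈ 5165 × 5.472/100 ≈ 283.
Year 1991: gap = -1.6 × (7.15 - 4.83) = -3.712%, loss ≈ 5165 × 3.712/100 ≈ 192.
Year 1992: gap = -1.6 × (7.87 - 4.83) = -4.864%, loss ≈ 5165 × 4.864/100 ≈ 251.
Year 1993: gap = -1.6 × (9.6 - 4.83) = -7.632%, loss ≈ 5165 × 7.632/100 ≈ 394.
Total lost output = 94 + 283 + 192 + 251 + 394 = 1214 billion.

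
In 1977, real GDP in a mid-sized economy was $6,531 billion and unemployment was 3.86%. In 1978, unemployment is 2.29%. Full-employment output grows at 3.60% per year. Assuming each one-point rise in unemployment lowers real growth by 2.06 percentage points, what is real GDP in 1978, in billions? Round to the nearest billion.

Δu = 2.29 - 3.86 = -1.57 points.
Okun's law (growth form): g_Y = g_Y* - β × Δu = 3.60 - 2.06 × (-1.57) = 3.6 + 3.2342 = 6.8342%.
Real GDP in the next year = 6531 × (1 + 6.8342/100) = 6531 × 1.068342 ≈ 6977 billion.

$6,977 billion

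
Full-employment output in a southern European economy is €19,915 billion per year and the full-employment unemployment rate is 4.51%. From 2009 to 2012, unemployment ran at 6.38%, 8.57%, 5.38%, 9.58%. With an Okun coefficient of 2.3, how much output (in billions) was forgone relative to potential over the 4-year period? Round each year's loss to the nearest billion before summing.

€5,437 billion

Year 2009: gap = -2.3 × (6.38 - 4.51) = -4.301%, loss ≈ 19915 × 4.301/100 ≈ 857.
Year 2010: gap = -2.3 × (8.57 - 4.51) = -9.338%, loss ≈ 19915 × 9.338/100 ≈ 1860.
Year 2011: gap = -2.3 × (5.38 - 4.51) = -2.001%, loss ≈ 19915 × 2.001/100 ≈ 398.
Year 2012: gap = -2.3 × (9.58 - 4.51) = -11.661%, loss ≈ 19915 × 11.661/100 ≈ 2322.
Total lost output = 857 + 1860 + 398 + 2322 = 5437 billion.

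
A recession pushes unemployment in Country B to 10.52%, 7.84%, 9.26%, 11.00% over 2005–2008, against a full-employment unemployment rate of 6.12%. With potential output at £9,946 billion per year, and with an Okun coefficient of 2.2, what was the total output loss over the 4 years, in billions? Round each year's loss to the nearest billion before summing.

£3,094 billion

Year 2005: gap = -2.2 × (10.52 - 6.12) = -9.68%, loss ≈ 9946 × 9.68/100 ≈ 963.
Year 2006: gap = -2.2 × (7.84 - 6.12) = -3.784%, loss ≈ 9946 × 3.784/100 ≈ 376.
Year 2007: gap = -2.2 × (9.26 - 6.12) = -6.908%, loss ≈ 9946 × 6.908/100 ≈ 687.
Year 2008: gap = -2.2 × (11 - 6.12) = -10.736%, loss ≈ 9946 × 10.736/100 ≈ 1068.
Total lost output = 963 + 376 + 687 + 1068 = 3094 billion.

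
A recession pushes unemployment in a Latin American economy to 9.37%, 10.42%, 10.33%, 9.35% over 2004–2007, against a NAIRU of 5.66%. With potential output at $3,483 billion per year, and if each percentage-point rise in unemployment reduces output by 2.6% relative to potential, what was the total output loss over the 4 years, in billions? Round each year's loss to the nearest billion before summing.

$1,524 billion

Year 2004: gap = -2.6 × (9.37 - 5.66) = -9.646%, loss ≈ 3483 × 9.646/100 ≈ 336.
Year 2005: gap = -2.6 × (10.42 - 5.66) = -12.376%, loss ≈ 3483 × 12.376/100 ≈ 431.
Year 2006: gap = -2.6 × (10.33 - 5.66) = -12.142%, loss ≈ 3483 × 12.142/100 ≈ 423.
Year 2007: gap = -2.6 × (9.35 - 5.66) = -9.594%, loss ≈ 3483 × 9.594/100 ≈ 334.
Total lost output = 336 + 431 + 423 + 334 = 1524 billion.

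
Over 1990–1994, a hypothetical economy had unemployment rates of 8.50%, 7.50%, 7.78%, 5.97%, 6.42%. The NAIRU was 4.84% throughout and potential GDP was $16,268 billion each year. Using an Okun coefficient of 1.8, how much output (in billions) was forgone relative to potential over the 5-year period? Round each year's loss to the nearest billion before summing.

$3,506 billion

Year 1990: gap = -1.8 × (8.5 - 4.84) = -6.588%, loss ≈ 16268 × 6.588/100 ≈ 1072.
Year 1991: gap = -1.8 × (7.5 - 4.84) = -4.788%, loss ≈ 16268 × 4.788/100 ≈ 779.
Year 1992: gap = -1.8 × (7.78 - 4.84) = -5.292%, loss ≈ 16268 × 5.292/100 ≈ 861.
Year 1993: gap = -1.8 × (5.97 - 4.84) = -2.034%, loss ≈ 16268 × 2.034/100 ≈ 331.
Year 1994: gap = -1.8 × (6.42 - 4.84) = -2.844%, loss ≈ 16268 × 2.844/100 ≈ 463.
Total lost output = 1072 + 779 + 861 + 331 + 463 = 3506 billion.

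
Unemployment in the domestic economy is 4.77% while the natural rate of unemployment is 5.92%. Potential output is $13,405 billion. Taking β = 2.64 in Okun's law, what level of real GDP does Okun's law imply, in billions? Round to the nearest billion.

Unemployment gap = 4.77 - 5.92 = -1.15 points, so the output gap is -2.64 × (-1.15) = 3.036%.
Actual GDP = 13405 × (1 + 3.036/100) = 13405 × 1.03036 ≈ 13812 billion.

$13,812 billion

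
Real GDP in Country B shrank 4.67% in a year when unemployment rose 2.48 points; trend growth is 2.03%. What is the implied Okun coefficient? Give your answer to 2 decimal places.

β ≈ 2.70

Growth form: g_Y = g_Y* - β × Δu, so β = (g_Y* - g_Y)/Δu.
β = (2.03 + 4.67)/2.48 = 6.7/2.48 = 2.70.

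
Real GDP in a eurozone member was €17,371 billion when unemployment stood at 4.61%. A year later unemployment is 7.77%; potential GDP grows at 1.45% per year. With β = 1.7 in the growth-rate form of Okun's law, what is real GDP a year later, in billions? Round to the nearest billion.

Δu = 7.77 - 4.61 = 3.16 points.
Okun's law (growth form): g_Y = g_Y* - β × Δu = 1.45 - 1.7 × (3.16) = 1.45 - 5.372 = -3.922%.
Real GDP in the next year = 17371 × (1 - 3.922/100) = 17371 × 0.96078 ≈ 16690 billion.

€16,690 billion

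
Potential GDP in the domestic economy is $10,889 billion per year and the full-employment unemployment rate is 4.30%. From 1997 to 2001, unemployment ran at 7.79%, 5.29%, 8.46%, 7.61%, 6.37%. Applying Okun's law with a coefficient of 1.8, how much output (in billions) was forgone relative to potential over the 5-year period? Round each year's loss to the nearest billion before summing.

$2,748 billion

Year 1997: gap = -1.8 × (7.79 - 4.3) = -6.282%, loss ≈ 10889 × 6.282/100 ≈ 684.
Year 1998: gap = -1.8 × (5.29 - 4.3) = -1.782%, loss ≈ 10889 × 1.782/100 ≈ 194.
Year 1999: gap = -1.8 × (8.46 - 4.3) = -7.488%, loss ≈ 10889 × 7.488/100 ≈ 815.
Year 2000: gap = -1.8 × (7.61 - 4.3) = -5.958%, loss ≈ 10889 × 5.958/100 ≈ 649.
Year 2001: gap = -1.8 × (6.37 - 4.3) = -3.726%, loss ≈ 10889 × 3.726/100 ≈ 406.
Total lost output = 684 + 194 + 815 + 649 + 406 = 2748 billion.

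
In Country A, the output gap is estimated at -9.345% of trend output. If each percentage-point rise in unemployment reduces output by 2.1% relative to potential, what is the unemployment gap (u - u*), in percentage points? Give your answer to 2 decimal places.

Okun's law: output gap = -β × (u - u*), so u - u* = -(output gap)/β.
u - u* = -(-9.345)/2.1 = 4.45 percentage points.

4.45 percentage points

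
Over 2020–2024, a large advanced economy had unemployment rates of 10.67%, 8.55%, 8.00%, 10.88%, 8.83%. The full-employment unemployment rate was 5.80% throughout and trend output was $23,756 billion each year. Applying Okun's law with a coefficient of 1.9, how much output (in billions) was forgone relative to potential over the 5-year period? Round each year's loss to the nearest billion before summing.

Year 2020: gap = -1.9 × (10.67 - 5.8) = -9.253%, loss ≈ 23756 × 9.253/100 ≈ 2198.
Year 2021: gap = -1.9 × (8.55 - 5.8) = -5.225%, loss ≈ 23756 × 5.225/100 ≈ 1241.
Year 2022: gap = -1.9 × (8 - 5.8) = -4.18%, loss ≈ 23756 × 4.18/100 ≈ 993.
Year 2023: gap = -1.9 × (10.88 - 5.8) = -9.652%, loss ≈ 23756 × 9.652/100 ≈ 2293.
Year 2024: gap = -1.9 × (8.83 - 5.8) = -5.757%, loss ≈ 23756 × 5.757/100 ≈ 1368.
Total lost output = 2198 + 1241 + 993 + 2293 + 1368 = 8093 billion.

$8,093 billion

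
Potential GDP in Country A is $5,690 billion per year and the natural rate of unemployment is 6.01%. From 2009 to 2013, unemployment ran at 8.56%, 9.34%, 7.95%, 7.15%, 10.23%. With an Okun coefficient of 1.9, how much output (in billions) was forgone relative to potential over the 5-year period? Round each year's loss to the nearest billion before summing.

Year 2009: gap = -1.9 × (8.56 - 6.01) = -4.845%, loss ≈ 5690 × 4.845/100 ≈ 276.
Year 2010: gap = -1.9 × (9.34 - 6.01) = -6.327%, loss ≈ 5690 × 6.327/100 ≈ 360.
Year 2011: gap = -1.9 × (7.95 - 6.01) = -3.686%, loss ≈ 5690 × 3.686/100 ≈ 210.
Year 2012: gap = -1.9 × (7.15 - 6.01) = -2.166%, loss ≈ 5690 × 2.166/100 ≈ 123.
Year 2013: gap = -1.9 × (10.23 - 6.01) = -8.018%, loss ≈ 5690 × 8.018/100 ≈ 456.
Total lost output = 276 + 360 + 210 + 123 + 456 = 1425 billion.

$1,425 billion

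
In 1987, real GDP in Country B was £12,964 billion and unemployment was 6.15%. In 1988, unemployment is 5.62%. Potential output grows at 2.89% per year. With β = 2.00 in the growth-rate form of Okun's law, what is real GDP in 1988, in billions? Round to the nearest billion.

£13,476 billion

Δu = 5.62 - 6.15 = -0.53 points.
Okun's law (growth form): g_Y = g_Y* - β × Δu = 2.89 - 2.00 × (-0.53) = 2.89 + 1.06 = 3.95%.
Real GDP in the next year = 12964 × (1 + 3.95/100) = 12964 × 1.0395 ≈ 13476 billion.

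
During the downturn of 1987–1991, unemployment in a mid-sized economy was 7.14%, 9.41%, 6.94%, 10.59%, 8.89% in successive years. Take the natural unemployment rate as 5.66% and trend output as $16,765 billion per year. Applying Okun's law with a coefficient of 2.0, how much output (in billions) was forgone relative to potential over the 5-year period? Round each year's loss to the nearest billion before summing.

$4,918 billion

Year 1987: gap = -2.0 × (7.14 - 5.66) = -2.96%, loss ≈ 16765 × 2.96/100 ≈ 496.
Year 1988: gap = -2.0 × (9.41 - 5.66) = -7.5%, loss ≈ 16765 × 7.5/100 ≈ 1257.
Year 1989: gap = -2.0 × (6.94 - 5.66) = -2.56%, loss ≈ 16765 × 2.56/100 ≈ 429.
Year 1990: gap = -2.0 × (10.59 - 5.66) = -9.86%, loss ≈ 16765 × 9.86/100 ≈ 1653.
Year 1991: gap = -2.0 × (8.89 - 5.66) = -6.46%, loss ≈ 16765 × 6.46/100 ≈ 1083.
Total lost output = 496 + 1257 + 429 + 1653 + 1083 = 4918 billion.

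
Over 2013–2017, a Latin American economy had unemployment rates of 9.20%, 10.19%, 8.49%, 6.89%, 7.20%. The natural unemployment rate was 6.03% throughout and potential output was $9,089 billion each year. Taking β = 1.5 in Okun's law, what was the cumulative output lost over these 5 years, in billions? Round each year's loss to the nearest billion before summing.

$1,611 billion

Year 2013: gap = -1.5 × (9.2 - 6.03) = -4.755%, loss ≈ 9089 × 4.755/100 ≈ 432.
Year 2014: gap = -1.5 × (10.19 - 6.03) = -6.24%, loss ≈ 9089 × 6.24/100 ≈ 567.
Year 2015: gap = -1.5 × (8.49 - 6.03) = -3.69%, loss ≈ 9089 × 3.69/100 ≈ 335.
Year 2016: gap = -1.5 × (6.89 - 6.03) = -1.29%, loss ≈ 9089 × 1.29/100 ≈ 117.
Year 2017: gap = -1.5 × (7.2 - 6.03) = -1.755%, loss ≈ 9089 × 1.755/100 ≈ 160.
Total lost output = 432 + 567 + 335 + 117 + 160 = 1611 billion.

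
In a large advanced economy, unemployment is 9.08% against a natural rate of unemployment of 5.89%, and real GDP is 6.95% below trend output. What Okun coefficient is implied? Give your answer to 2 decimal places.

β ≈ 2.18

Okun's law: output gap = -β × (u - u*).
-6.95 = -β × (9.08 - 5.89) = -β × 3.19, so β = 6.95/3.19 = 2.18.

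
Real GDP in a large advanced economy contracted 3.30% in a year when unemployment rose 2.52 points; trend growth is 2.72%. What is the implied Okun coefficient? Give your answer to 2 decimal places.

Growth form: g_Y = g_Y* - β × Δu, so β = (g_Y* - g_Y)/Δu.
β = (2.72 + 3.3)/2.52 = 6.02/2.52 = 2.39.

β ≈ 2.39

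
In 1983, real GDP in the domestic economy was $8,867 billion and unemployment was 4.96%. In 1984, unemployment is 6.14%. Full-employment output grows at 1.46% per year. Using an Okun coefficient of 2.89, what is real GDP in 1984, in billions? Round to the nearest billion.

Δu = 6.14 - 4.96 = 1.18 points.
Okun's law (growth form): g_Y = g_Y* - β × Δu = 1.46 - 2.89 × (1.18) = 1.46 - 3.4102 = -1.9502%.
Real GDP in the next year = 8867 × (1 - 1.9502/100) = 8867 × 0.980498 ≈ 8694 billion.

$8,694 billion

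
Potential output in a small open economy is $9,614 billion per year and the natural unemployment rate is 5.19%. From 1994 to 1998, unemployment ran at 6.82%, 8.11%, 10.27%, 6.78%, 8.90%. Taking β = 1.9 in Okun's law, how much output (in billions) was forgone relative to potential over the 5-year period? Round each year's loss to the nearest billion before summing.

Year 1994: gap = -1.9 × (6.82 - 5.19) = -3.097%, loss ≈ 9614 × 3.097/100 ≈ 298.
Year 1995: gap = -1.9 × (8.11 - 5.19) = -5.548%, loss ≈ 9614 × 5.548/100 ≈ 533.
Year 1996: gap = -1.9 × (10.27 - 5.19) = -9.652%, loss ≈ 9614 × 9.652/100 ≈ 928.
Year 1997: gap = -1.9 × (6.78 - 5.19) = -3.021%, loss ≈ 9614 × 3.021/100 ≈ 290.
Year 1998: gap = -1.9 × (8.9 - 5.19) = -7.049%, loss ≈ 9614 × 7.049/100 ≈ 678.
Total lost output = 298 + 533 + 928 + 290 + 678 = 2727 billion.

$2,727 billion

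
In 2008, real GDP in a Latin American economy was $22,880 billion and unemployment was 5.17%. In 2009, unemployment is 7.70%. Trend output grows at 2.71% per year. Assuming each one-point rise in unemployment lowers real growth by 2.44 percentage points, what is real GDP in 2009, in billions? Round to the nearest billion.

$22,088 billion

Δu = 7.7 - 5.17 = 2.53 points.
Okun's law (growth form): g_Y = g_Y* - β × Δu = 2.71 - 2.44 × (2.53) = 2.71 - 6.1732 = -3.4632%.
Real GDP in the next year = 22880 × (1 - 3.4632/100) = 22880 × 0.965368 ≈ 22088 billion.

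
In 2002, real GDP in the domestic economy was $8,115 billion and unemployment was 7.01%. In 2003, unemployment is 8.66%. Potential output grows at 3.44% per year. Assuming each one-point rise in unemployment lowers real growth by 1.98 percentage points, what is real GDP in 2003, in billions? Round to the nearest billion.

$8,129 billion

Δu = 8.66 - 7.01 = 1.65 points.
Okun's law (growth form): g_Y = g_Y* - β × Δu = 3.44 - 1.98 × (1.65) = 3.44 - 3.267 = 0.173%.
Real GDP in the next year = 8115 × (1 + 0.173/100) = 8115 × 1.00173 ≈ 8129 billion.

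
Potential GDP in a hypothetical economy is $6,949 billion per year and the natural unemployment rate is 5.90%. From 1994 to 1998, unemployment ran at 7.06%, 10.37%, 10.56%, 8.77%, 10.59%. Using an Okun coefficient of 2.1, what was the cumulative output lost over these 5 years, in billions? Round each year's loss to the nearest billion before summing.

$2,604 billion

Year 1994: gap = -2.1 × (7.06 - 5.9) = -2.436%, loss ≈ 6949 × 2.436/100 ≈ 169.
Year 1995: gap = -2.1 × (10.37 - 5.9) = -9.387%, loss ≈ 6949 × 9.387/100 ≈ 652.
Year 1996: gap = -2.1 × (10.56 - 5.9) = -9.786%, loss ≈ 6949 × 9.786/100 ≈ 680.
Year 1997: gap = -2.1 × (8.77 - 5.9) = -6.027%, loss ≈ 6949 × 6.027/100 ≈ 419.
Year 1998: gap = -2.1 × (10.59 - 5.9) = -9.849%, loss ≈ 6949 × 9.849/100 ≈ 684.
Total lost output = 169 + 652 + 680 + 419 + 684 = 2604 billion.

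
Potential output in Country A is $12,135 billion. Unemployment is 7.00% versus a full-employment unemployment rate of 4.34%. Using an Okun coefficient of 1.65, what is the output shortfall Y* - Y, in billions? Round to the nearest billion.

Output gap = -1.65 × (7 - 4.34) = -1.65 × 2.66 = -4.389%.
Actual GDP ≈ 12135 × 0.95611 ≈ 11602 billion, so the shortfall is 12135 - 11602 = 533 billion.

$533 billion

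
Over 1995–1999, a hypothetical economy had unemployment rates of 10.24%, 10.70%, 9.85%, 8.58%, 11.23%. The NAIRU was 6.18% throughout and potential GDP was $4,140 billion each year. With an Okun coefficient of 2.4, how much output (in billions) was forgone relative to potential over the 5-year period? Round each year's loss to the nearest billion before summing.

$1,957 billion

Year 1995: gap = -2.4 × (10.24 - 6.18) = -9.744%, loss ≈ 4140 × 9.744/100 ≈ 403.
Year 1996: gap = -2.4 × (10.7 - 6.18) = -10.848%, loss ≈ 4140 × 10.848/100 ≈ 449.
Year 1997: gap = -2.4 × (9.85 - 6.18) = -8.808%, loss ≈ 4140 × 8.808/100 ≈ 365.
Year 1998: gap = -2.4 × (8.58 - 6.18) = -5.76%, loss ≈ 4140 × 5.76/100 ≈ 238.
Year 1999: gap = -2.4 × (11.23 - 6.18) = -12.12%, loss ≈ 4140 × 12.12/100 ≈ 502.
Total lost output = 403 + 449 + 365 + 238 + 502 = 1957 billion.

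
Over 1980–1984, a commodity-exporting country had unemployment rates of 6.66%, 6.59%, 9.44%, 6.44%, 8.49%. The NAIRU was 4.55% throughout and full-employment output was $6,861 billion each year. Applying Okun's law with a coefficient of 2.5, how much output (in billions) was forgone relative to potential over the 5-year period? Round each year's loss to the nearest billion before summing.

Year 1980: gap = -2.5 × (6.66 - 4.55) = -5.275%, loss ≈ 6861 × 5.275/100 ≈ 362.
Year 1981: gap = -2.5 × (6.59 - 4.55) = -5.1%, loss ≈ 6861 × 5.1/100 ≈ 350.
Year 1982: gap = -2.5 × (9.44 - 4.55) = -12.225%, loss ≈ 6861 × 12.225/100 ≈ 839.
Year 1983: gap = -2.5 × (6.44 - 4.55) = -4.725%, loss ≈ 6861 × 4.725/100 ≈ 324.
Year 1984: gap = -2.5 × (8.49 - 4.55) = -9.85%, loss ≈ 6861 × 9.85/100 ≈ 676.
Total lost output = 362 + 350 + 839 + 324 + 676 = 2551 billion.

$2,551 billion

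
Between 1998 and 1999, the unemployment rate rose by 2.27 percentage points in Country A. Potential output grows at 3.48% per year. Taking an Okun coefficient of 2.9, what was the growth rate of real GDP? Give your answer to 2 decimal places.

Growth-rate Okun's law: g_Y = g_Y* - β × Δu.
g_Y = 3.48 - 2.9 × (2.27) = 3.48 - 6.583 = -3.103%, i.e. -3.10% to 2 d.p.

-3.10%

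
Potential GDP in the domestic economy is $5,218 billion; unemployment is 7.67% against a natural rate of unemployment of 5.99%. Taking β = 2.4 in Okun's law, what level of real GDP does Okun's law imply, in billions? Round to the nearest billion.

Unemployment gap = 7.67 - 5.99 = 1.68 points, so the output gap is -2.4 × 1.68 = -4.032%.
Actual GDP = 5218 × (1 - 4.032/100) = 5218 × 0.95968 ≈ 5008 billion.

$5,008 billion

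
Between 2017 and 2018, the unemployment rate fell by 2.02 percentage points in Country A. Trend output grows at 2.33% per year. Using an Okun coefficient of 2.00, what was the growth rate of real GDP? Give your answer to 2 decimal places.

Growth-rate Okun's law: g_Y = g_Y* - β × Δu.
g_Y = 2.33 - 2.00 × (-2.02) = 2.33 + 4.04 = 6.37%, i.e. 6.37% to 2 d.p.

6.37%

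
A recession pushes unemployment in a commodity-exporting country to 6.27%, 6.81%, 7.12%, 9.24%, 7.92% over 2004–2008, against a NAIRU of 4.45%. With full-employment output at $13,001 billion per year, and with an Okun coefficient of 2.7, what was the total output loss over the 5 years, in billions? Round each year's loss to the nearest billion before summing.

Year 2004: gap = -2.7 × (6.27 - 4.45) = -4.914%, loss ≈ 13001 × 4.914/100 ≈ 639.
Year 2005: gap = -2.7 × (6.81 - 4.45) = -6.372%, loss ≈ 13001 × 6.372/100 ≈ 828.
Year 2006: gap = -2.7 × (7.12 - 4.45) = -7.209%, loss ≈ 13001 × 7.209/100 ≈ 937.
Year 2007: gap = -2.7 × (9.24 - 4.45) = -12.933%, loss ≈ 13001 × 12.933/100 ≈ 1681.
Year 2008: gap = -2.7 × (7.92 - 4.45) = -9.369%, loss ≈ 13001 × 9.369/100 ≈ 1218.
Total lost output = 639 + 828 + 937 + 1681 + 1218 = 5303 billion.

$5,303 billion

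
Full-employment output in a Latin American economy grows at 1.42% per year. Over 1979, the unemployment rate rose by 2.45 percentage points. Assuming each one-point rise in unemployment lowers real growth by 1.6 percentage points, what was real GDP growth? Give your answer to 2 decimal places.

-2.50%

Growth-rate Okun's law: g_Y = g_Y* - β × Δu.
g_Y = 1.42 - 1.6 × (2.45) = 1.42 - 3.92 = -2.5%, i.e. -2.50% to 2 d.p.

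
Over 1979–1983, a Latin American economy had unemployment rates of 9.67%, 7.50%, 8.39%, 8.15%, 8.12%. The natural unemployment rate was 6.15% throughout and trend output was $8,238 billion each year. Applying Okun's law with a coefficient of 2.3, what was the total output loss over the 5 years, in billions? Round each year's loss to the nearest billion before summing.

$2,099 billion

Year 1979: gap = -2.3 × (9.67 - 6.15) = -8.096%, loss ≈ 8238 × 8.096/100 ≈ 667.
Year 1980: gap = -2.3 × (7.5 - 6.15) = -3.105%, loss ≈ 8238 × 3.105/100 ≈ 256.
Year 1981: gap = -2.3 × (8.39 - 6.15) = -5.152%, loss ≈ 8238 × 5.152/100 ≈ 424.
Year 1982: gap = -2.3 × (8.15 - 6.15) = -4.6%, loss ≈ 8238 × 4.6/100 ≈ 379.
Year 1983: gap = -2.3 × (8.12 - 6.15) = -4.531%, loss ≈ 8238 × 4.531/100 ≈ 373.
Total lost output = 667 + 256 + 424 + 379 + 373 = 2099 billion.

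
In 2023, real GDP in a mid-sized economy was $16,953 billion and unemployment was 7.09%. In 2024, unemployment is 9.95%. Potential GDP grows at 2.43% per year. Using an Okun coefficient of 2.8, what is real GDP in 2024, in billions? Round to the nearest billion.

$16,007 billion

Δu = 9.95 - 7.09 = 2.86 points.
Okun's law (growth form): g_Y = g_Y* - β × Δu = 2.43 - 2.8 × (2.86) = 2.43 - 8.008 = -5.578%.
Real GDP in the next year = 16953 × (1 - 5.578/100) = 16953 × 0.94422 ≈ 16007 billion.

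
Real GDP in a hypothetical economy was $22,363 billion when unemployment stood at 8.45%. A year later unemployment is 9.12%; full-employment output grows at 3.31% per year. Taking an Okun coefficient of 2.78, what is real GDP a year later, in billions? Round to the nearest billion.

Δu = 9.12 - 8.45 = 0.67 points.
Okun's law (growth form): g_Y = g_Y* - β × Δu = 3.31 - 2.78 × (0.67) = 3.31 - 1.8626 = 1.4474%.
Real GDP in the next year = 22363 × (1 + 1.4474/100) = 22363 × 1.014474 ≈ 22687 billion.

$22,687 billion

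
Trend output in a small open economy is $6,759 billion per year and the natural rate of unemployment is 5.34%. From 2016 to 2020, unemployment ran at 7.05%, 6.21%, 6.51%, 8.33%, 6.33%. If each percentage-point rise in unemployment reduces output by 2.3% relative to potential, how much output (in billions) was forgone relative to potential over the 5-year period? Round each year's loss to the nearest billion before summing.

$1,202 billion

Year 2016: gap = -2.3 × (7.05 - 5.34) = -3.933%, loss ≈ 6759 × 3.933/100 ≈ 266.
Year 2017: gap = -2.3 × (6.21 - 5.34) = -2.001%, loss ≈ 6759 × 2.001/100 ≈ 135.
Year 2018: gap = -2.3 × (6.51 - 5.34) = -2.691%, loss ≈ 6759 × 2.691/100 ≈ 182.
Year 2019: gap = -2.3 × (8.33 - 5.34) = -6.877%, loss ≈ 6759 × 6.877/100 ≈ 465.
Year 2020: gap = -2.3 × (6.33 - 5.34) = -2.277%, loss ≈ 6759 × 2.277/100 ≈ 154.
Total lost output = 266 + 135 + 182 + 465 + 154 = 1202 billion.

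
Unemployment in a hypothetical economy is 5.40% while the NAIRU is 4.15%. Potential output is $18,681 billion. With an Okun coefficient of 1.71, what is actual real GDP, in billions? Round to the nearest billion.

Unemployment gap = 5.4 - 4.15 = 1.25 points, so the output gap is -1.71 × 1.25 = -2.1375%.
Actual GDP = 18681 × (1 - 2.1375/100) = 18681 × 0.978625 ≈ 18282 billion.

$18,282 billion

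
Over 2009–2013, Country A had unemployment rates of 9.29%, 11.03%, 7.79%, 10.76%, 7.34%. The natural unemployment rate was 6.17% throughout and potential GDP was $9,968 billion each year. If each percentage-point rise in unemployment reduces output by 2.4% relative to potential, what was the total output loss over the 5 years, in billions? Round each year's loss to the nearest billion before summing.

Year 2009: gap = -2.4 × (9.29 - 6.17) = -7.488%, loss ≈ 9968 × 7.488/100 ≈ 746.
Year 2010: gap = -2.4 × (11.03 - 6.17) = -11.664%, loss ≈ 9968 × 11.664/100 ≈ 1163.
Year 2011: gap = -2.4 × (7.79 - 6.17) = -3.888%, loss ≈ 9968 × 3.888/100 ≈ 388.
Year 2012: gap = -2.4 × (10.76 - 6.17) = -11.016%, loss ≈ 9968 × 11.016/100 ≈ 1098.
Year 2013: gap = -2.4 × (7.34 - 6.17) = -2.808%, loss ≈ 9968 × 2.808/100 ≈ 280.
Total lost output = 746 + 1163 + 388 + 1098 + 280 = 3675 billion.

$3,675 billion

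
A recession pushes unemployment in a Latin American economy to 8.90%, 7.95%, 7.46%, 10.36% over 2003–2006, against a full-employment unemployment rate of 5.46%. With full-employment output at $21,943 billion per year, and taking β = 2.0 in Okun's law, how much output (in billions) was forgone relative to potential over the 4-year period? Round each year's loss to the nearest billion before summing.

Year 2003: gap = -2.0 × (8.9 - 5.46) = -6.88%, loss ≈ 21943 × 6.88/100 ≈ 1510.
Year 2004: gap = -2.0 × (7.95 - 5.46) = -4.98%, loss ≈ 21943 × 4.98/100 ≈ 1093.
Year 2005: gap = -2.0 × (7.46 - 5.46) = -4%, loss ≈ 21943 × 4/100 ≈ 878.
Year 2006: gap = -2.0 × (10.36 - 5.46) = -9.8%, loss ≈ 21943 × 9.8/100 ≈ 2150.
Total lost output = 1510 + 1093 + 878 + 2150 = 5631 billion.

$5,631 billion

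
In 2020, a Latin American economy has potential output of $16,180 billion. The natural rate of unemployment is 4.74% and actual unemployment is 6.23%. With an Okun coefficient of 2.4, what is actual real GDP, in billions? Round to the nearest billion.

$15,601 billion

Unemployment gap = 6.23 - 4.74 = 1.49 points, so the output gap is -2.4 × 1.49 = -3.576%.
Actual GDP = 16180 × (1 - 3.576/100) = 16180 × 0.96424 ≈ 15601 billion.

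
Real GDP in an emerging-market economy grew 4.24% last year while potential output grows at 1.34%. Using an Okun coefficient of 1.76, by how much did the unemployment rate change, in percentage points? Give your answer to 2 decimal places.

Growth-rate Okun's law: g_Y = g_Y* - β × Δu, so Δu = (g_Y* - g_Y)/β.
Δu = (1.34 - 4.24)/1.76 = -2.9/1.76 = -1.65 percentage points.

-1.65 percentage points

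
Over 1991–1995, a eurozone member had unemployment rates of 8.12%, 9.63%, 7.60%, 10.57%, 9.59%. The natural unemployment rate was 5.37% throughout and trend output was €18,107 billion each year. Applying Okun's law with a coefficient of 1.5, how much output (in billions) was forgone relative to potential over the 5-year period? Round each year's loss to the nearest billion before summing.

Year 1991: gap = -1.5 × (8.12 - 5.37) = -4.125%, loss ≈ 18107 × 4.125/100 ≈ 747.
Year 1992: gap = -1.5 × (9.63 - 5.37) = -6.39%, loss ≈ 18107 × 6.39/100 ≈ 1157.
Year 1993: gap = -1.5 × (7.6 - 5.37) = -3.345%, loss ≈ 18107 × 3.345/100 ≈ 606.
Year 1994: gap = -1.5 × (10.57 - 5.37) = -7.8%, loss ≈ 18107 × 7.8/100 ≈ 1412.
Year 1995: gap = -1.5 × (9.59 - 5.37) = -6.33%, loss ≈ 18107 × 6.33/100 ≈ 1146.
Total lost output = 747 + 1157 + 606 + 1412 + 1146 = 5068 billion.

€5,068 billion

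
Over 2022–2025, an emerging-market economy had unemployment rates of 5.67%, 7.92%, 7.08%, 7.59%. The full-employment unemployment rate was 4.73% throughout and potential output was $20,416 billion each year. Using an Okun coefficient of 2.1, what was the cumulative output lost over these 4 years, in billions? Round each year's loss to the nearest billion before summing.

Year 2022: gap = -2.1 × (5.67 - 4.73) = -1.974%, loss ≈ 20416 × 1.974/100 ≈ 403.
Year 2023: gap = -2.1 × (7.92 - 4.73) = -6.699%, loss ≈ 20416 × 6.699/100 ≈ 1368.
Year 2024: gap = -2.1 × (7.08 - 4.73) = -4.935%, loss ≈ 20416 × 4.935/100 ≈ 1008.
Year 2025: gap = -2.1 × (7.59 - 4.73) = -6.006%, loss ≈ 20416 × 6.006/100 ≈ 1226.
Total lost output = 403 + 1368 + 1008 + 1226 = 4005 billion.

$4,005 billion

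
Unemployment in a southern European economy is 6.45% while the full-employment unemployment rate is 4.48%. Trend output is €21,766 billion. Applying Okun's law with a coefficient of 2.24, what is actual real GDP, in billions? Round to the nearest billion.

Unemployment gap = 6.45 - 4.48 = 1.97 points, so the output gap is -2.24 × 1.97 = -4.4128%.
Actual GDP = 21766 × (1 - 4.4128/100) = 21766 × 0.955872 ≈ 20806 billion.

€20,806 billion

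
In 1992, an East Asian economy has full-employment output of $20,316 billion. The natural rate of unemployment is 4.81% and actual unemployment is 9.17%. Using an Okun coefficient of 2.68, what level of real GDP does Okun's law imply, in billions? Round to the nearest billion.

$17,942 billion

Unemployment gap = 9.17 - 4.81 = 4.36 points, so the output gap is -2.68 × 4.36 = -11.6848%.
Actual GDP = 20316 × (1 - 11.6848/100) = 20316 × 0.883152 ≈ 17942 billion.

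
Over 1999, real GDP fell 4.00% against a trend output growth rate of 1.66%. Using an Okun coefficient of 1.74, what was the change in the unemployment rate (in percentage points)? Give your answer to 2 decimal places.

3.25 percentage points

Growth-rate Okun's law: g_Y = g_Y* - β × Δu, so Δu = (g_Y* - g_Y)/β.
Δu = (1.66 + 4)/1.74 = 5.66/1.74 = 3.25 percentage points.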